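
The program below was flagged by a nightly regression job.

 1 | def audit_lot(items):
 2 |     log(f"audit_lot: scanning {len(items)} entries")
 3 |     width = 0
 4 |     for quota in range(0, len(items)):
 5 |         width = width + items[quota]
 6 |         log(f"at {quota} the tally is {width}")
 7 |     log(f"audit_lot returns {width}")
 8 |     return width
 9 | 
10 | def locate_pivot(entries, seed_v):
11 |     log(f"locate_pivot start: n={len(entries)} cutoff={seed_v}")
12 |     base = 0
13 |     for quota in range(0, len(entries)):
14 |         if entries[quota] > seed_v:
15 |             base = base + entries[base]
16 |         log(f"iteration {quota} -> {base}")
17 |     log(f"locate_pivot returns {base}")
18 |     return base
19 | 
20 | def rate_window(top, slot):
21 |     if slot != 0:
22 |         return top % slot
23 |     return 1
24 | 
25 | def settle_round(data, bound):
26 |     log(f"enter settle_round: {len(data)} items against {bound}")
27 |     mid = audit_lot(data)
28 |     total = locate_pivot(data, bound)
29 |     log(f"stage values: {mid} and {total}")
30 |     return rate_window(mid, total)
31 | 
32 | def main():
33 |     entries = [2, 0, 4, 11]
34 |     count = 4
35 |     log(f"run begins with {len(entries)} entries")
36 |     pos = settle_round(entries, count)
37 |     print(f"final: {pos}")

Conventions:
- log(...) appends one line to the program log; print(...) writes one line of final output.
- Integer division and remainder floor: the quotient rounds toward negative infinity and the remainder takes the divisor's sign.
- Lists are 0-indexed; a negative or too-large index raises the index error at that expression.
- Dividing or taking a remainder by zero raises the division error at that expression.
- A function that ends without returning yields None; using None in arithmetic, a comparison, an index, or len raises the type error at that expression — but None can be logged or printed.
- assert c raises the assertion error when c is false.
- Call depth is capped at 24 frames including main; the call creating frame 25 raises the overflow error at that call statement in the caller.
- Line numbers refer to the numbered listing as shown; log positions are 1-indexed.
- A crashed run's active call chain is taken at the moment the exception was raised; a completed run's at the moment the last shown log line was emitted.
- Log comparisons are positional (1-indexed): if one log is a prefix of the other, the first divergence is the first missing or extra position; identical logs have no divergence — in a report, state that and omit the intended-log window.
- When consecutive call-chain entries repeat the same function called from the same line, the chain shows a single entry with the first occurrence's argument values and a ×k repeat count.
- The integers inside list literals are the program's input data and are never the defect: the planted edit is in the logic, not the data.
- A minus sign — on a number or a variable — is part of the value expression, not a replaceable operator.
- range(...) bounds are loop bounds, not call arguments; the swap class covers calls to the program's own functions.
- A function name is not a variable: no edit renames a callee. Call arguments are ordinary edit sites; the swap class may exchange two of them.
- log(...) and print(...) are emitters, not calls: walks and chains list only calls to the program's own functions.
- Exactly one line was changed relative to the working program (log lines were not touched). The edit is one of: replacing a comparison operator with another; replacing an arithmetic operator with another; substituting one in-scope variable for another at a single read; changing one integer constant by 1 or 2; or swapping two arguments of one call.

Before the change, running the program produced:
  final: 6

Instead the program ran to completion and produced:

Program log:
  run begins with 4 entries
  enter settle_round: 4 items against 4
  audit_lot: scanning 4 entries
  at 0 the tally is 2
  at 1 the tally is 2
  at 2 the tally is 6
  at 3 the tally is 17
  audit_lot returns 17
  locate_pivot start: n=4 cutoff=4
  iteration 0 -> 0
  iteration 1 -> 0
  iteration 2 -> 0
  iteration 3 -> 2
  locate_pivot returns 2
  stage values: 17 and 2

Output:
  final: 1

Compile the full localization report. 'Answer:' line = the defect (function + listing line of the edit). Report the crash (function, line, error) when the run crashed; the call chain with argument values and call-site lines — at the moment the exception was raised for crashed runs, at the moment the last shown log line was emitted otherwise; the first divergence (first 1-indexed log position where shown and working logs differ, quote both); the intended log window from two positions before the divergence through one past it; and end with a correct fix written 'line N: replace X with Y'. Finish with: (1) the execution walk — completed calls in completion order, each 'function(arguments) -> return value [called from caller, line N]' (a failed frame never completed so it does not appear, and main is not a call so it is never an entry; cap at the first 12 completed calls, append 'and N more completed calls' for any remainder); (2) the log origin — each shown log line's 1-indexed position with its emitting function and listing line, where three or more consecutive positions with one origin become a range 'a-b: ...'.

Answer: the defect is in locate_pivot at line 15.
Key fact: The log first diverges at position 13: the faulty run prints 'iteration 3 -> 2' where the working version prints 'iteration 3 -> 11'.
Call chain: main -> settle_round([2, 0, 4, 11], 4) (called at line 36).
First divergence: position 13 — shown 'iteration 3 -> 2', intended 'iteration 3 -> 11'.
Intended log window:
  11: iteration 1 -> 0
  12: iteration 2 -> 0
  13: iteration 3 -> 11
  14: locate_pivot returns 11
Execution walk:
  audit_lot([2, 0, 4, 11]) -> 17  [called from settle_round, line 27]
  locate_pivot([2, 0, 4, 11], 4) -> 2  [called from settle_round, line 28]
  rate_window(17, 2) -> 1  [called from settle_round, line 30]
  settle_round([2, 0, 4, 11], 4) -> 1  [called from main, line 36]
Log origins:
  1 — main, line 35
  2 — settle_round, line 26
  3 — audit_lot, line 2
  4-7 — audit_lot, line 6
  8 — audit_lot, line 7
  9 — locate_pivot, line 11
  10-13 — locate_pivot, line 16
  14 — locate_pivot, line 17
  15 — settle_round, line 29
A correct fix: line 15: replace `entries[base]` with `entries[quota]`.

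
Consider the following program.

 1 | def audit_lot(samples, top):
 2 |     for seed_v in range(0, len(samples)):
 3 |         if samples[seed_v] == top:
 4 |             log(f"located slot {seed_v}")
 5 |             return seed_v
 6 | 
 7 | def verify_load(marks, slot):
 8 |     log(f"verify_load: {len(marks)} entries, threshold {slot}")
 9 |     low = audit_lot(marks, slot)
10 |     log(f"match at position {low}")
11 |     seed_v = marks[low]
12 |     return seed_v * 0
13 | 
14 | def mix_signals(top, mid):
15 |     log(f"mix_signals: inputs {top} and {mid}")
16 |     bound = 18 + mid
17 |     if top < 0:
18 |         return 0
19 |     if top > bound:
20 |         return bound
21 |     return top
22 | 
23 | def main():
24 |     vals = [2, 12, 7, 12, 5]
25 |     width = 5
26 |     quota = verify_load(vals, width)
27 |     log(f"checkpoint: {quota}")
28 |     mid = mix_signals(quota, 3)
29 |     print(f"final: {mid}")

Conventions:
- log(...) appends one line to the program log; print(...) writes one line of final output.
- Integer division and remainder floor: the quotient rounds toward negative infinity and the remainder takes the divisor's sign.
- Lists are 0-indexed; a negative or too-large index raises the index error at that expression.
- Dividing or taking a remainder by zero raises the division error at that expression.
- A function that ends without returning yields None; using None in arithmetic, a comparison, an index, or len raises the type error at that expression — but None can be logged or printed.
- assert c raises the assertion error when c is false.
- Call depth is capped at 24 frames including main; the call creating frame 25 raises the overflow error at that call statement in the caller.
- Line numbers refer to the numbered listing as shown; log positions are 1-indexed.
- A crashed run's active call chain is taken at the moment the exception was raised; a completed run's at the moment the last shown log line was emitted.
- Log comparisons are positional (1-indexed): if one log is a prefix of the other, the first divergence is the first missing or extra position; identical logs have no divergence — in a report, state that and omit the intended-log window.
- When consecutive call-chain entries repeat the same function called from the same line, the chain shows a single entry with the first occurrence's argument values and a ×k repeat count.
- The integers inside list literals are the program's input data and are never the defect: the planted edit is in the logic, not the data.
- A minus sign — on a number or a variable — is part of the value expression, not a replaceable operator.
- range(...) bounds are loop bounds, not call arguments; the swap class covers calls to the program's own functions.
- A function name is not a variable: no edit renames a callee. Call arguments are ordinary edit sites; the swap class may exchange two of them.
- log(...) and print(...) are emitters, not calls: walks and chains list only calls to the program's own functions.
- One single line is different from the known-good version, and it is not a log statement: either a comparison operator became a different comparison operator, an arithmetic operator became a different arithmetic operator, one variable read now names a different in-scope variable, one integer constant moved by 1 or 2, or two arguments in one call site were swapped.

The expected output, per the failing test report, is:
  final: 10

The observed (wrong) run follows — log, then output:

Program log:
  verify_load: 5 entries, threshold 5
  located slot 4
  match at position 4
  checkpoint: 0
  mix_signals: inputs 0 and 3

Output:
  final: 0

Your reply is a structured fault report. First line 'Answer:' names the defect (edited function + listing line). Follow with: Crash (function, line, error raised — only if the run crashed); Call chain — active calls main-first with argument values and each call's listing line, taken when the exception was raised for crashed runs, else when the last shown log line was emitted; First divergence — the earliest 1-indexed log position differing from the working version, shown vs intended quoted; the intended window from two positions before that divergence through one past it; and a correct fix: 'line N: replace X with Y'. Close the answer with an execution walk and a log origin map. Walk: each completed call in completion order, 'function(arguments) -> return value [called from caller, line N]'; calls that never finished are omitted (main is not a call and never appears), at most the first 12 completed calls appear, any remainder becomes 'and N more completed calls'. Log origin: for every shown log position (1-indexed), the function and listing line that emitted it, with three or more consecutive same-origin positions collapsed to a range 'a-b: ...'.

Answer: the defect is in verify_load at line 12.
Key observation: The log first diverges at position 4: the faulty run prints 'checkpoint: 0' where the working version prints 'checkpoint: 10'.
Call chain: main -> mix_signals(0, 3) (called at line 28).
First divergence: position 4 — the shown line 'checkpoint: 0' should read 'checkpoint: 10'.
Intended log window:
  2: located slot 4
  3: match at position 4
  4: checkpoint: 10
  5: mix_signals: inputs 10 and 3
Execution walk:
  audit_lot([2, 12, 7, 12, 5], 5) -> 4  [called from verify_load, line 9]
  verify_load([2, 12, 7, 12, 5], 5) -> 0  [called from main, line 26]
  mix_signals(0, 3) -> 0  [called from main, line 28]
Log origins:
  1: emitted by verify_load (line 8)
  2: emitted by audit_lot (line 4)
  3: emitted by verify_load (line 10)
  4: emitted by main (line 27)
  5: emitted by mix_signals (line 15)
A correct fix: line 12: replace `0` with `2`.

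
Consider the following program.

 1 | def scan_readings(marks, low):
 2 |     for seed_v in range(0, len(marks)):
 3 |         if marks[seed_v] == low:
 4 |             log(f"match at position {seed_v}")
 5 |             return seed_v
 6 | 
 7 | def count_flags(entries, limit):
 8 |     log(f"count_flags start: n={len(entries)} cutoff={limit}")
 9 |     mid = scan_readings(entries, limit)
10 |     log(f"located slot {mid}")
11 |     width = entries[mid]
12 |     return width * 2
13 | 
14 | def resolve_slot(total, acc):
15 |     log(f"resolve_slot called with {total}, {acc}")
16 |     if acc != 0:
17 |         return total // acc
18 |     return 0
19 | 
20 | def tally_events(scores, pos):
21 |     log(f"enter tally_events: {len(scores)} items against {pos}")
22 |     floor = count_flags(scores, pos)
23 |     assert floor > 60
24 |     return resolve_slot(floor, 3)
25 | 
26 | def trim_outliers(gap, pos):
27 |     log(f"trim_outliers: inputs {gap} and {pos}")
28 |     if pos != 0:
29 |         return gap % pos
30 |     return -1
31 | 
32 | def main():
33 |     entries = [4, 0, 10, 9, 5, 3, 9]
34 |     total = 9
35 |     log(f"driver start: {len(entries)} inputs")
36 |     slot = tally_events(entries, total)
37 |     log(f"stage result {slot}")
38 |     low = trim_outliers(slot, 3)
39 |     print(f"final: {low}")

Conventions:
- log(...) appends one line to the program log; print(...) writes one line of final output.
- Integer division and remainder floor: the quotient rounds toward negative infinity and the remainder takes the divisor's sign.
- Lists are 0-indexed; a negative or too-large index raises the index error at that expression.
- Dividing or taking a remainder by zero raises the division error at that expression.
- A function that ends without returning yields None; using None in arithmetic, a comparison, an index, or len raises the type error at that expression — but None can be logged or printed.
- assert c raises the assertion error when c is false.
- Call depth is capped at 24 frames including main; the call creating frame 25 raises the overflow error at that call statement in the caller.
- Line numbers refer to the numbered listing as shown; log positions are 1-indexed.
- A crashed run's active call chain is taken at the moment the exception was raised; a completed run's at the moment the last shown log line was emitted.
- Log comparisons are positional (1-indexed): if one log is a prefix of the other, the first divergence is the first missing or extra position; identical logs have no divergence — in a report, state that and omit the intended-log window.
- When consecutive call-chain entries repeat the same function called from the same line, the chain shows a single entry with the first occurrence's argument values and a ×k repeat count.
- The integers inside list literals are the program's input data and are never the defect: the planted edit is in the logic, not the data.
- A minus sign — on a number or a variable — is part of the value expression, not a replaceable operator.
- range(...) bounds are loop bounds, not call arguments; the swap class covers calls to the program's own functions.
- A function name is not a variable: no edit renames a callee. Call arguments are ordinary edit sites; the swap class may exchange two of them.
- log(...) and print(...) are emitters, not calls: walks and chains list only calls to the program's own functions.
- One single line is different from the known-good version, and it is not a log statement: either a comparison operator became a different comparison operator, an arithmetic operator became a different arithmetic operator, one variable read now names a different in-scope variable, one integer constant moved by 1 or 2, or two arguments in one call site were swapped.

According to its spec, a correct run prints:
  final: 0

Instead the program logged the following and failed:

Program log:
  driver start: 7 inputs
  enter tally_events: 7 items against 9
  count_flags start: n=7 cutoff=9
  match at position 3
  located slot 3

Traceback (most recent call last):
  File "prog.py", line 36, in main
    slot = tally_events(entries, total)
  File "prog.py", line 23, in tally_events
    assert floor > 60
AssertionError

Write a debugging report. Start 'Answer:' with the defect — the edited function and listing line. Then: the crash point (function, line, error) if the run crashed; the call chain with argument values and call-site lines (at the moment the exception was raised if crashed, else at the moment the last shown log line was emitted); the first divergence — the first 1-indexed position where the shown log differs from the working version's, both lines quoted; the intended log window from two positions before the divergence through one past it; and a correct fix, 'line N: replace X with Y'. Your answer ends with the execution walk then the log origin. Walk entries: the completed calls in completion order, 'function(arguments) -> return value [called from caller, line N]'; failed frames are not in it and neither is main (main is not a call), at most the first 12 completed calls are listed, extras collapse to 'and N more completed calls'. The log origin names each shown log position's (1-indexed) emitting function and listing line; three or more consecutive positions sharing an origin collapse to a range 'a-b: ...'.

Answer: the defect is in tally_events at line 23.
Key observation: The log ends early — 5 lines, where the working version next logs 'resolve_slot called with 18, 3'.
Crash: tally_events, line 23, AssertionError.
Call chain: main -> tally_events([4, 0, 10, 9, 5, 3, 9], 9) (called at line 36).
First divergence: position 6 (shown log ended at 5 lines; the working version continues: 'resolve_slot called with 18, 3').
Intended log window:
  4: match at position 3
  5: located slot 3
  6: resolve_slot called with 18, 3
  7: stage result 6
Execution walk:
  scan_readings([4, 0, 10, 9, 5, 3, 9], 9) -> 3  [called from count_flags, line 9]
  count_flags([4, 0, 10, 9, 5, 3, 9], 9) -> 18  [called from tally_events, line 22]
Log line origins:
  1 — main, line 35
  2 — tally_events, line 21
  3 — count_flags, line 8
  4 — scan_readings, line 4
  5 — count_flags, line 10
A correct fix: line 23: replace `>` with `<=`.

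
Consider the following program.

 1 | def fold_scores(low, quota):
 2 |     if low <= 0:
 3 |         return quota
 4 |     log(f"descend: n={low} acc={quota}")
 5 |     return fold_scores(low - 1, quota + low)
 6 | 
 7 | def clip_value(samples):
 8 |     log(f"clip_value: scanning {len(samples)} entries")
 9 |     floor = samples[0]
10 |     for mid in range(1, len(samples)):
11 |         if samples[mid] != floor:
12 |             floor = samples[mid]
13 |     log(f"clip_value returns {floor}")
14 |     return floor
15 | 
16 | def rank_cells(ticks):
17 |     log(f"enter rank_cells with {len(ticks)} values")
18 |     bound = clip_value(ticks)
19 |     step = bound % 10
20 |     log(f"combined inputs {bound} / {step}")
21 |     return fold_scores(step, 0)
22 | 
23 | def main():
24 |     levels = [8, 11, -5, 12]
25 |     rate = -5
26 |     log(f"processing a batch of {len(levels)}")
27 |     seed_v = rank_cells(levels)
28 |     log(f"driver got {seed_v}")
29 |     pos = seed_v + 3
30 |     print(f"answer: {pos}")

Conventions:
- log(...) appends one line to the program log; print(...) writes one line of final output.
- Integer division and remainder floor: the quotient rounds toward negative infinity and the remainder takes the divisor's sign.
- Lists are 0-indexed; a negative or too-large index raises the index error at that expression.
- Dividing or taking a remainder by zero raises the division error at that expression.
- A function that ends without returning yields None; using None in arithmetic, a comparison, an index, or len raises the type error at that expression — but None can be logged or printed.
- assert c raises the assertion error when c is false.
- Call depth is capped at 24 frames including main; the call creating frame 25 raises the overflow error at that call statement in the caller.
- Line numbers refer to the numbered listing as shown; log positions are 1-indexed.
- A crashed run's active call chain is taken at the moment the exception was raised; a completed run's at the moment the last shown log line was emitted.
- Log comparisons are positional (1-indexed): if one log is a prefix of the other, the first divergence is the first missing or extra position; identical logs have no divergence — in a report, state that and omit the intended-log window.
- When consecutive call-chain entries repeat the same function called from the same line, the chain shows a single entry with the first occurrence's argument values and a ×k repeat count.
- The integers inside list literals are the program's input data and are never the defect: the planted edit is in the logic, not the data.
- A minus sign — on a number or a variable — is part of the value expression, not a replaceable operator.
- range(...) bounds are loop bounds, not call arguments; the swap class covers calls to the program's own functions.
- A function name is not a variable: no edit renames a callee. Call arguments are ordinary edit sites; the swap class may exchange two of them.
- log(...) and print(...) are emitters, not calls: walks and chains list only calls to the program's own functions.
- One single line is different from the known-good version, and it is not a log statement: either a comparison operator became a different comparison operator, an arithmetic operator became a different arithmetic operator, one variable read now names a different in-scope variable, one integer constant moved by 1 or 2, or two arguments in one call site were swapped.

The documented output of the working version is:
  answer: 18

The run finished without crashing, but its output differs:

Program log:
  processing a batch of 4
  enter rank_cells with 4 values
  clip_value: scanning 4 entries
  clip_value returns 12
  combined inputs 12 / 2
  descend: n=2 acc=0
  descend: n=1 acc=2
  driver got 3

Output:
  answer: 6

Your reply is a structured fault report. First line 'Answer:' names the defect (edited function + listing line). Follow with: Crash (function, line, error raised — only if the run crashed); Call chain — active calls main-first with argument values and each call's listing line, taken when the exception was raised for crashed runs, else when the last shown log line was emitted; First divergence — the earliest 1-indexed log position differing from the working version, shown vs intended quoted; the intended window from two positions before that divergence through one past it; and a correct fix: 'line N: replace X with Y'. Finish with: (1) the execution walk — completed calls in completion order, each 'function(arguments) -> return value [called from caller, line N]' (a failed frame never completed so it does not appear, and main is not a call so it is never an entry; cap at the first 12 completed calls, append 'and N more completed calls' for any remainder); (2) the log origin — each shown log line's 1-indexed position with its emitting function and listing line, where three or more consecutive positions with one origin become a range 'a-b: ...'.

Answer: the defect is in clip_value at line 11.
Key fact: Position 4 is the first bad log line: 'clip_value returns 12' should read 'clip_value returns -5'.
Call chain: main.
First divergence: position 4; shown 'clip_value returns 12' vs intended 'clip_value returns -5'.
Intended log window:
  2: enter rank_cells with 4 values
  3: clip_value: scanning 4 entries
  4: clip_value returns -5
  5: combined inputs -5 / 5
Execution walk:
  clip_value([8, 11, -5, 12]) -> 12  [called from rank_cells, line 18]
  fold_scores(0, 3) -> 3  [called from fold_scores, line 5]
  fold_scores(1, 2) -> 3  [called from fold_scores, line 5]
  fold_scores(2, 0) -> 3  [called from rank_cells, line 21]
  rank_cells([8, 11, -5, 12]) -> 3  [called from main, line 27]
Log origin:
  1 — main, line 26
  2 — rank_cells, line 17
  3 — clip_value, line 8
  4 — clip_value, line 13
  5 — rank_cells, line 20
  6 — fold_scores, line 4
  7 — fold_scores, line 4
  8 — main, line 28
A correct fix: line 11: replace `!=` with `<`.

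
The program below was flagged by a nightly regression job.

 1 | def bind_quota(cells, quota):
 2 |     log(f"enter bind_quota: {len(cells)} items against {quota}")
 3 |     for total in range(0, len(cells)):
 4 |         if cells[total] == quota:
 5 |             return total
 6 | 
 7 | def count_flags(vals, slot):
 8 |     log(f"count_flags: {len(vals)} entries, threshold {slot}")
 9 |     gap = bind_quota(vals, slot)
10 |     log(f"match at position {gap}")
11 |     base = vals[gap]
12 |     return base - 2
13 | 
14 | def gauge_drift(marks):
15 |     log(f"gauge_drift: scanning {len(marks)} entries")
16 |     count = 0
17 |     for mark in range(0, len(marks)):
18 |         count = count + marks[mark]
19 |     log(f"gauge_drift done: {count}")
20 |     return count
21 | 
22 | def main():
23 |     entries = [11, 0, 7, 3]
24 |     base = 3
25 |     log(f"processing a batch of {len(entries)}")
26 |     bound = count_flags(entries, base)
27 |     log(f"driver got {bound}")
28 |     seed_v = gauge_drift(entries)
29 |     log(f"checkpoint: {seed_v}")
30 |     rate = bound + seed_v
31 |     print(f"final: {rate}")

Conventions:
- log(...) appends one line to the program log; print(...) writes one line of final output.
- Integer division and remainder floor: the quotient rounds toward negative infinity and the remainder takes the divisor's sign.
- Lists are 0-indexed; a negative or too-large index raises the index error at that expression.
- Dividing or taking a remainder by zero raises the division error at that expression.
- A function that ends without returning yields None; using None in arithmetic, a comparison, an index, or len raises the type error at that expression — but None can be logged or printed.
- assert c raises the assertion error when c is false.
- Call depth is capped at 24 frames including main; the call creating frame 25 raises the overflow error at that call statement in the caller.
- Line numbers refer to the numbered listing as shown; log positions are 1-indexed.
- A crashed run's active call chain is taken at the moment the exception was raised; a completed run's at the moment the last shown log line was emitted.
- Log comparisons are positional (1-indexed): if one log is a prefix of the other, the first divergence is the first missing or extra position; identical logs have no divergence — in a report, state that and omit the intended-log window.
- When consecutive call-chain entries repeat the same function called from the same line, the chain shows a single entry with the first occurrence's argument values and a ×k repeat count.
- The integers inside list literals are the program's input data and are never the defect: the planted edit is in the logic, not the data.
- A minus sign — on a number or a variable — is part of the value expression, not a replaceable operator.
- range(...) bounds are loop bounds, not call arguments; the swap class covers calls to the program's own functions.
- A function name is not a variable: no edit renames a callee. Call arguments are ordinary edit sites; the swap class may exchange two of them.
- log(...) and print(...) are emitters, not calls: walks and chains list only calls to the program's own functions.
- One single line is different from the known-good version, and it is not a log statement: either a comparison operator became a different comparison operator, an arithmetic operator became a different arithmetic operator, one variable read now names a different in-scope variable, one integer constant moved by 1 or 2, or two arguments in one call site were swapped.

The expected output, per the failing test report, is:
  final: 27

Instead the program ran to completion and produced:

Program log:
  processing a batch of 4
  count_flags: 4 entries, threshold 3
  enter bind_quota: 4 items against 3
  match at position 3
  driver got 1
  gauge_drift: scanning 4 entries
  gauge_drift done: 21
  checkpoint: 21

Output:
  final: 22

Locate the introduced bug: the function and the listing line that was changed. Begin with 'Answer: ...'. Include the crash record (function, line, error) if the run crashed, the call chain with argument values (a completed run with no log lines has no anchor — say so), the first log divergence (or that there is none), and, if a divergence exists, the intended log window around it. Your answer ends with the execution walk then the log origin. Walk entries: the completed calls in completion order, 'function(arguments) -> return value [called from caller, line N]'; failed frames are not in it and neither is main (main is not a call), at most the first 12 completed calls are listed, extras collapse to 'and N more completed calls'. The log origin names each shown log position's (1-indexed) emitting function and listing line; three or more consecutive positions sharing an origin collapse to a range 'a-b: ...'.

Answer: the defect is in count_flags at line 12.
Key fact: At log position 5 the runs split — shown 'driver got 1', but the working version logs 'driver got 6'.
Call chain: main.
First divergence: at position 5 the run shows 'driver got 1' where the working version logs 'driver got 6'.
Intended log window:
  3: enter bind_quota: 4 items against 3
  4: match at position 3
  5: driver got 6
  6: gauge_drift: scanning 4 entries
Execution walk:
  bind_quota([11, 0, 7, 3], 3) -> 3  [called from count_flags, line 9]
  count_flags([11, 0, 7, 3], 3) -> 1  [called from main, line 26]
  gauge_drift([11, 0, 7, 3]) -> 21  [called from main, line 28]
Log line origins:
  1 — main, line 25
  2 — count_flags, line 8
  3 — bind_quota, line 2
  4 — count_flags, line 10
  5 — main, line 27
  6 — gauge_drift, line 15
  7 — gauge_drift, line 19
  8 — main, line 29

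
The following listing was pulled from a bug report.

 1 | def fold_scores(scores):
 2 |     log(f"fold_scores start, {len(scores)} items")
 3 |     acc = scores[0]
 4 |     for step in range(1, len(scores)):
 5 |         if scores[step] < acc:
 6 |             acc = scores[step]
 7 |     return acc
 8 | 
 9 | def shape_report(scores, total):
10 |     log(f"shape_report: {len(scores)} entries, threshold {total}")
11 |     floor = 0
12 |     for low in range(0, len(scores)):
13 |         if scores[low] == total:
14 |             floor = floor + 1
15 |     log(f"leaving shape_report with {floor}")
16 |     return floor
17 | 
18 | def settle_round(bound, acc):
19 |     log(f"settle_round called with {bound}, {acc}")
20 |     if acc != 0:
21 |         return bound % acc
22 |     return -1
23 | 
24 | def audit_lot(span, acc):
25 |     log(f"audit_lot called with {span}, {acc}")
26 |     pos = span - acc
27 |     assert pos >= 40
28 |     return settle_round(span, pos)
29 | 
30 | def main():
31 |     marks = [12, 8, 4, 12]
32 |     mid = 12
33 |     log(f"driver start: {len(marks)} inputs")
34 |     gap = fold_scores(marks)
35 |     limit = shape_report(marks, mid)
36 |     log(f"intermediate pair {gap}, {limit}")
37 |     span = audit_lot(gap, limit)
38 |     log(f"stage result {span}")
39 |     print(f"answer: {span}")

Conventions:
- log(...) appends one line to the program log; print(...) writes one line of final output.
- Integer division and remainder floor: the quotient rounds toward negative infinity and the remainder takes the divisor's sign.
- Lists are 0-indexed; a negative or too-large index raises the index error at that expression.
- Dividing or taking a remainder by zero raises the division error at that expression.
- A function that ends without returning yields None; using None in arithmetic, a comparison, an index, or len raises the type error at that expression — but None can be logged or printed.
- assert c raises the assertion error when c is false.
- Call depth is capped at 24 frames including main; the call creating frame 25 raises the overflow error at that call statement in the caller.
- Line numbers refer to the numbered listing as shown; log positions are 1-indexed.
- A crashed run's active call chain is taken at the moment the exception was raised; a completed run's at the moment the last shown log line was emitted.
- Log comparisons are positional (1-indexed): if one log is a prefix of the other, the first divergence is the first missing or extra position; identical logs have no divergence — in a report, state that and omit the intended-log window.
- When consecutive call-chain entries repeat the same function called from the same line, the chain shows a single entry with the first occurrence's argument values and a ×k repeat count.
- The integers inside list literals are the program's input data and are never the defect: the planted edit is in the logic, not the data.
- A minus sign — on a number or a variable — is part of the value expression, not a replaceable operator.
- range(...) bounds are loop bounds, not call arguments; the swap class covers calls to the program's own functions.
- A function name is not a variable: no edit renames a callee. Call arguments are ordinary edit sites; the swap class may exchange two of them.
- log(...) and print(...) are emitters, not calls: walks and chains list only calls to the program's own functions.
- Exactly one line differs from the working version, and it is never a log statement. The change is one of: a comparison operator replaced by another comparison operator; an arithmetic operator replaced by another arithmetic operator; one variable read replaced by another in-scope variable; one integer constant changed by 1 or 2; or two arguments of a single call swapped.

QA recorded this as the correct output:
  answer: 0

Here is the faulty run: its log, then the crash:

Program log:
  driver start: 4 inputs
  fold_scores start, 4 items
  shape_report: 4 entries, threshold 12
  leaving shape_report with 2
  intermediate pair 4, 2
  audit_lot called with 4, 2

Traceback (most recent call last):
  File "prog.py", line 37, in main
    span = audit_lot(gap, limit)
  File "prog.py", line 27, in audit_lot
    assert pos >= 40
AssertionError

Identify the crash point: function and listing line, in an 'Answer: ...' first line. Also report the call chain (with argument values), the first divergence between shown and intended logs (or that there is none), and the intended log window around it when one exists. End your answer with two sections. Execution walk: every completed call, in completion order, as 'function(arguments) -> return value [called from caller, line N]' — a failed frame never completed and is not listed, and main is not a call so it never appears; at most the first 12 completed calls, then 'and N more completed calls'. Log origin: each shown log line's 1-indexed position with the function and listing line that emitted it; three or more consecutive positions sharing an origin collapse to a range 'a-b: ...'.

Answer: the error was raised in audit_lot, line 27.
Core observation: The faulty run's log stops after 6 lines; the working version's next line would be 'settle_round called with 4, 2'.
Call chain: main -> audit_lot(4, 2) (called at line 37).
First divergence: position 7 (shown log ended at 6 lines; the working version continues: 'settle_round called with 4, 2').
Intended log window:
  5: intermediate pair 4, 2
  6: audit_lot called with 4, 2
  7: settle_round called with 4, 2
  8: stage result 0
Execution walk:
  fold_scores([12, 8, 4, 12]) -> 4  [called from main, line 34]
  shape_report([12, 8, 4, 12], 12) -> 2  [called from main, line 35]
Log origins:
  1: logged in main at line 33
  2: logged in fold_scores at line 2
  3: logged in shape_report at line 10
  4: logged in shape_report at line 15
  5: logged in main at line 36
  6: logged in audit_lot at line 25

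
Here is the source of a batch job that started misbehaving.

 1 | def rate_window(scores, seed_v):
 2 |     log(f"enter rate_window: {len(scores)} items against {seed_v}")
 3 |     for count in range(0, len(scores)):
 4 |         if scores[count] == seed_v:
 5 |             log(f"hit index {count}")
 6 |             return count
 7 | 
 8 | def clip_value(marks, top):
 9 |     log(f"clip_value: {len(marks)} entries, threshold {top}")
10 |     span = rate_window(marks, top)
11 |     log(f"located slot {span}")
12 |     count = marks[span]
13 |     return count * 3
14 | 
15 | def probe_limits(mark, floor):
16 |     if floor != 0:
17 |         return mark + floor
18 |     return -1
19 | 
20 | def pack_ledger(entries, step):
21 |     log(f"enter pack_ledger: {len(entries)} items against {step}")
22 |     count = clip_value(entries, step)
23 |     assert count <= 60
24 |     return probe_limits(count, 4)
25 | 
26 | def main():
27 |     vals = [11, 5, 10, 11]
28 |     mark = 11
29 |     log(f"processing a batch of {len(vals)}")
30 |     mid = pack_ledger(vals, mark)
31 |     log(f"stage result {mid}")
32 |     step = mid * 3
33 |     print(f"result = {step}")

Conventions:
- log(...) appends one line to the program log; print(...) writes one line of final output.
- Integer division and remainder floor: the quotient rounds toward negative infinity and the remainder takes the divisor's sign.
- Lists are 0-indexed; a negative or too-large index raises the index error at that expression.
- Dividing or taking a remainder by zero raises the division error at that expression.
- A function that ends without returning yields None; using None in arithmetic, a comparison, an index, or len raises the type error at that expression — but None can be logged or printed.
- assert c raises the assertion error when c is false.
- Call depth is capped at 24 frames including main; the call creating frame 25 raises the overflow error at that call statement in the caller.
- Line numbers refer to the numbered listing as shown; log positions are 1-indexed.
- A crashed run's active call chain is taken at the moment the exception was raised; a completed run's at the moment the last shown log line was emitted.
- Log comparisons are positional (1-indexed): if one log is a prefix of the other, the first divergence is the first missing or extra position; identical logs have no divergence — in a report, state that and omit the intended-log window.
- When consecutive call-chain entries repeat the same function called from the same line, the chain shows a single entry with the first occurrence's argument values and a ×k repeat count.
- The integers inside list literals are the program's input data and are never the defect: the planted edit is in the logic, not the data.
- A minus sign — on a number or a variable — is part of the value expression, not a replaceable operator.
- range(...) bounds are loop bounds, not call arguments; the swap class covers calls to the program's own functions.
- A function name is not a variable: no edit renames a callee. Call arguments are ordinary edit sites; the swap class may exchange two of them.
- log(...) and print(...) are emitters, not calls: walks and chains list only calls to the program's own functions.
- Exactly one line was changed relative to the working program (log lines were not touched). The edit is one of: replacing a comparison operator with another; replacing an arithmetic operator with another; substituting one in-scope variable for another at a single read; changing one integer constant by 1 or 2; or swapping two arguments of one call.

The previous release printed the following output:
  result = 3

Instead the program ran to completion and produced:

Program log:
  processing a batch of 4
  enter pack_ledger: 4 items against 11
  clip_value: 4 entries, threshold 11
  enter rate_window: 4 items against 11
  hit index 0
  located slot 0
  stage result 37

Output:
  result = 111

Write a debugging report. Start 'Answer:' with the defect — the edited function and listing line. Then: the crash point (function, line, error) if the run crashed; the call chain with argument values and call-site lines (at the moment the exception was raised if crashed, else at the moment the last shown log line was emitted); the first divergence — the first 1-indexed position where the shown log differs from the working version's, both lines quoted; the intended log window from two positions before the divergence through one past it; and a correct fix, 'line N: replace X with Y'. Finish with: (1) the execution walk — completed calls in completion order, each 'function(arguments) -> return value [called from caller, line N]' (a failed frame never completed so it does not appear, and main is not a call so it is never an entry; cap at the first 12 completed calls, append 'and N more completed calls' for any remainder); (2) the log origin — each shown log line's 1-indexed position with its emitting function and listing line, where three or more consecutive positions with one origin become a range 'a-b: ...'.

Answer: the defect is in probe_limits at line 17.
Key fact: Everything matches until log position 7, which reads 'stage result 37' in place of 'stage result 1'.
Call chain: main.
First divergence: position 7 — the shown line 'stage result 37' should read 'stage result 1'.
Intended log window:
  5: hit index 0
  6: located slot 0
  7: stage result 1
Execution walk:
  rate_window([11, 5, 10, 11], 11) -> 0  [called from clip_value, line 10]
  clip_value([11, 5, 10, 11], 11) -> 33  [called from pack_ledger, line 22]
  probe_limits(33, 4) -> 37  [called from pack_ledger, line 24]
  pack_ledger([11, 5, 10, 11], 11) -> 37  [called from main, line 30]
Log origin:
  1: from main, line 29
  2: from pack_ledger, line 21
  3: from clip_value, line 9
  4: from rate_window, line 2
  5: from rate_window, line 5
  6: from clip_value, line 11
  7: from main, line 31
A correct fix: line 17: replace `+` with `%`.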